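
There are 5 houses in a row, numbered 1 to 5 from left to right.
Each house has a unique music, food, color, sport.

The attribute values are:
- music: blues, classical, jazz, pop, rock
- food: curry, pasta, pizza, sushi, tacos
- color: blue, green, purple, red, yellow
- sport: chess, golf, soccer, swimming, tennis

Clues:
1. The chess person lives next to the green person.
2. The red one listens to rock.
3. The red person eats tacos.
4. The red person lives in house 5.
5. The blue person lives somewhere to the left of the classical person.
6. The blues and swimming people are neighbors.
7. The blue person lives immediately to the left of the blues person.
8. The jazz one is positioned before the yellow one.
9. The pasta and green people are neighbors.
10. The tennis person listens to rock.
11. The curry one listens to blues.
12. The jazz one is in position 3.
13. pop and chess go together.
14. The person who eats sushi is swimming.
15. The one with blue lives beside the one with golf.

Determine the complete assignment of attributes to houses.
Solution:

House | Music | Food | Color | Sport
------------------------------------
  1   | pop | pasta | blue | chess
  2   | blues | curry | green | golf
  3   | jazz | sushi | purple | swimming
  4   | classical | pizza | yellow | soccer
  5   | rock | tacos | red | tennis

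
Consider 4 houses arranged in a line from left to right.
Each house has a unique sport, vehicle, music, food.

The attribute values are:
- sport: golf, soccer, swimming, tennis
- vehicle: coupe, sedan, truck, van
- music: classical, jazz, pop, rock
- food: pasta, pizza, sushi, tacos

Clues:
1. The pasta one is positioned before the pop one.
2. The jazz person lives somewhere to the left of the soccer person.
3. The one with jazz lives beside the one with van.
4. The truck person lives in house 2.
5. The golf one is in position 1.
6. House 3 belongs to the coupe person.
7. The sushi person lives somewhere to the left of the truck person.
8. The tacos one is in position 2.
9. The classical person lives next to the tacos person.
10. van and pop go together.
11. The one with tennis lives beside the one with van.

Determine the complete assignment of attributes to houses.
Solution:

House | Sport | Vehicle | Music | Food
--------------------------------------
  1   | golf | sedan | classical | sushi
  2   | swimming | truck | rock | tacos
  3   | tennis | coupe | jazz | pasta
  4   | soccer | van | pop | pizza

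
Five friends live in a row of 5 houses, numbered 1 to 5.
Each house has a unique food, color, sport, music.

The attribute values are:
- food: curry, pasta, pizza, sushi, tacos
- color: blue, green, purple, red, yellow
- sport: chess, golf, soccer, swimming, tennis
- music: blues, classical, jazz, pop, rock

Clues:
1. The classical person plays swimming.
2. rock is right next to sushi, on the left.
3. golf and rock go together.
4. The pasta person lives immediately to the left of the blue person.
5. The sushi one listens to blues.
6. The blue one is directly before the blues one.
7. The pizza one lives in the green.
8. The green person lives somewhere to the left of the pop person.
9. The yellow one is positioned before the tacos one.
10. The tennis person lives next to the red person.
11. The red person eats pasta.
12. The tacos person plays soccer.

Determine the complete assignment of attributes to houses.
Solution:

House | Food | Color | Sport | Music
------------------------------------
  1   | pizza | green | tennis | jazz
  2   | pasta | red | swimming | classical
  3   | curry | blue | golf | rock
  4   | sushi | yellow | chess | blues
  5   | tacos | purple | soccer | pop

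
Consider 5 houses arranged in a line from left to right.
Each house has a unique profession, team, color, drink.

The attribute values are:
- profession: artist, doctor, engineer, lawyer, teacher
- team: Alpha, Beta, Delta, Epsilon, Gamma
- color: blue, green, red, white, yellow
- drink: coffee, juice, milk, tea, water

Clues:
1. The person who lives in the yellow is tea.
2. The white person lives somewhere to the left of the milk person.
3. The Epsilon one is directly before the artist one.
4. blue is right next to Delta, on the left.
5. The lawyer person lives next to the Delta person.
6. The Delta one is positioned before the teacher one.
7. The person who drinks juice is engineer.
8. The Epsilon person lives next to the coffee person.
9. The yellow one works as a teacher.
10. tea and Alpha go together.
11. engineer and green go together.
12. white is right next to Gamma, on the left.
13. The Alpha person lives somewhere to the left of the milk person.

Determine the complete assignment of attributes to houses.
Solution:

House | Profession | Team | Color | Drink
-----------------------------------------
  1   | lawyer | Epsilon | blue | water
  2   | artist | Delta | white | coffee
  3   | engineer | Gamma | green | juice
  4   | teacher | Alpha | yellow | tea
  5   | doctor | Beta | red | milk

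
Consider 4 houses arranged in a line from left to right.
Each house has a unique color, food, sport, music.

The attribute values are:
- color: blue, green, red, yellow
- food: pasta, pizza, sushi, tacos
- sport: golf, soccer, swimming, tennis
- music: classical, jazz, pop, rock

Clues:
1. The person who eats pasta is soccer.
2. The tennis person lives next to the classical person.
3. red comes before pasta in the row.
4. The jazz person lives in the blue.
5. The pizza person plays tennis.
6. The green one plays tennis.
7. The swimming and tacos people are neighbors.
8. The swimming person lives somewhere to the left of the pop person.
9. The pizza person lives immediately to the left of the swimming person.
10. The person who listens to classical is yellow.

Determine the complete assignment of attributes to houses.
Solution:

House | Color | Food | Sport | Music
------------------------------------
  1   | green | pizza | tennis | rock
  2   | yellow | sushi | swimming | classical
  3   | red | tacos | golf | pop
  4   | blue | pasta | soccer | jazz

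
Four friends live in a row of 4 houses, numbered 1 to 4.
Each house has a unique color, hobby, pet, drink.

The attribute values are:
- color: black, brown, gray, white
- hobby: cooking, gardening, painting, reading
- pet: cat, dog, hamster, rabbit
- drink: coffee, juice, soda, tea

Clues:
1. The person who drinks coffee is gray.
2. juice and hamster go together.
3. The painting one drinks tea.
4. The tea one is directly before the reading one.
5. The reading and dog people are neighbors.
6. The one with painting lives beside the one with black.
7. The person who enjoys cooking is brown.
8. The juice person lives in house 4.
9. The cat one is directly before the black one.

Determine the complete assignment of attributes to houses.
Solution:

House | Color | Hobby | Pet | Drink
-----------------------------------
  1   | white | painting | cat | tea
  2   | black | reading | rabbit | soda
  3   | gray | gardening | dog | coffee
  4   | brown | cooking | hamster | juice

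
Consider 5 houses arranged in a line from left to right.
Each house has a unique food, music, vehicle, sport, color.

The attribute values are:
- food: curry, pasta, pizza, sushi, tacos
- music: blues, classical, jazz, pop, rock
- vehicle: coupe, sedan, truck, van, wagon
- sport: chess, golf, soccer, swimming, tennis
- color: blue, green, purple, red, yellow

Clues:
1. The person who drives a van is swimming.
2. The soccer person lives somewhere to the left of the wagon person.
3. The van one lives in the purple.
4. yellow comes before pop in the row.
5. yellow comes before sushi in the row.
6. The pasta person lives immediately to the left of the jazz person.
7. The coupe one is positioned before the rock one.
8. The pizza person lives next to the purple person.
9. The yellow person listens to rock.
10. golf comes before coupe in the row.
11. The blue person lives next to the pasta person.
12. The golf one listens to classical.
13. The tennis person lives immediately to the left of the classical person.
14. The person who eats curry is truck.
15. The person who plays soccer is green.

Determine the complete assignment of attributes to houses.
Solution:

House | Food | Music | Vehicle | Sport | Color
----------------------------------------------
  1   | curry | blues | truck | tennis | blue
  2   | pasta | classical | sedan | golf | red
  3   | tacos | jazz | coupe | soccer | green
  4   | pizza | rock | wagon | chess | yellow
  5   | sushi | pop | van | swimming | purple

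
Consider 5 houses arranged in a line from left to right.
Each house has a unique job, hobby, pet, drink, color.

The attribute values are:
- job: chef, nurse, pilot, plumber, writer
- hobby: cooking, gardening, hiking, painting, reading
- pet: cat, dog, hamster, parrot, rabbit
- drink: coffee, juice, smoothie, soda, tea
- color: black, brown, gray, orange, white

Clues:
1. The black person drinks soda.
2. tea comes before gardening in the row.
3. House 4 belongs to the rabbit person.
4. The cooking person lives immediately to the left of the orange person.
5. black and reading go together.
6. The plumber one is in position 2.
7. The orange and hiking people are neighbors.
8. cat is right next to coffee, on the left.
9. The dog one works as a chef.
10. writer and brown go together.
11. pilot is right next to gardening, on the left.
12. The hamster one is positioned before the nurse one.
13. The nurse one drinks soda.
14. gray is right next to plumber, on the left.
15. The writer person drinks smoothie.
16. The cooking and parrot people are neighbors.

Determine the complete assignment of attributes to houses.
Solution:

House | Job | Hobby | Pet | Drink | Color
-----------------------------------------
  1   | pilot | cooking | cat | tea | gray
  2   | plumber | gardening | parrot | coffee | orange
  3   | writer | hiking | hamster | smoothie | brown
  4   | nurse | reading | rabbit | soda | black
  5   | chef | painting | dog | juice | white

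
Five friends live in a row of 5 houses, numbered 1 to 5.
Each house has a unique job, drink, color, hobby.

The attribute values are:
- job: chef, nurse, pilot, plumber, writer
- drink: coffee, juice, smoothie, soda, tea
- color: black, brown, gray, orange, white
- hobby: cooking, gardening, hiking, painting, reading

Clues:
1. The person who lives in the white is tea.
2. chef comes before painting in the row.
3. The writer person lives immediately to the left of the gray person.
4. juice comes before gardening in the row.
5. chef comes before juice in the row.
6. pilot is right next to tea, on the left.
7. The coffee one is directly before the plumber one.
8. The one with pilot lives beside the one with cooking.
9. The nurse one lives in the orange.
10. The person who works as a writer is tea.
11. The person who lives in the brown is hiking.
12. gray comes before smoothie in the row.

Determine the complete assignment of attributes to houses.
Solution:

House | Job | Drink | Color | Hobby
-----------------------------------
  1   | pilot | soda | brown | hiking
  2   | writer | tea | white | cooking
  3   | chef | coffee | gray | reading
  4   | plumber | juice | black | painting
  5   | nurse | smoothie | orange | gardening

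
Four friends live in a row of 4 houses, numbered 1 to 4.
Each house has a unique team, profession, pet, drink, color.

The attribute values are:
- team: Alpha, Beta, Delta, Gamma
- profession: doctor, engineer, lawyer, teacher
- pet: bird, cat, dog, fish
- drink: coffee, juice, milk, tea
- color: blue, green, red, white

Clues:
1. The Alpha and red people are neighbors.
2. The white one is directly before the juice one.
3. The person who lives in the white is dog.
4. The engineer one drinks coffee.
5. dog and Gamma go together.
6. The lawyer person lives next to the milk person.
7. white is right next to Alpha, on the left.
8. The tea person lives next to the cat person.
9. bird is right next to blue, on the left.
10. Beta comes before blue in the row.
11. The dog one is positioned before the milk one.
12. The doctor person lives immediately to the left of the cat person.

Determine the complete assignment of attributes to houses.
Solution:

House | Team | Profession | Pet | Drink | Color
-----------------------------------------------
  1   | Gamma | doctor | dog | tea | white
  2   | Alpha | lawyer | cat | juice | green
  3   | Beta | teacher | bird | milk | red
  4   | Delta | engineer | fish | coffee | blue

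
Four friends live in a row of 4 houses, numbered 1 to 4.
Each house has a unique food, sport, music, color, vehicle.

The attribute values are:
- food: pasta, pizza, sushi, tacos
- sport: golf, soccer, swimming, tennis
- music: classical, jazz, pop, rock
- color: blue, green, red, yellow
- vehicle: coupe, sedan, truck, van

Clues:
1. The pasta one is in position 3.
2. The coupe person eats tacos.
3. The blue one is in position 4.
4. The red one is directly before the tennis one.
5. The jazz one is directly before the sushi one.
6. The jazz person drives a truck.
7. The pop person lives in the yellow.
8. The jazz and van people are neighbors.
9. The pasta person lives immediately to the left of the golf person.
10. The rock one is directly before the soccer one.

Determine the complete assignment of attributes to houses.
Solution:

House | Food | Sport | Music | Color | Vehicle
----------------------------------------------
  1   | pizza | swimming | jazz | red | truck
  2   | sushi | tennis | rock | green | van
  3   | pasta | soccer | pop | yellow | sedan
  4   | tacos | golf | classical | blue | coupe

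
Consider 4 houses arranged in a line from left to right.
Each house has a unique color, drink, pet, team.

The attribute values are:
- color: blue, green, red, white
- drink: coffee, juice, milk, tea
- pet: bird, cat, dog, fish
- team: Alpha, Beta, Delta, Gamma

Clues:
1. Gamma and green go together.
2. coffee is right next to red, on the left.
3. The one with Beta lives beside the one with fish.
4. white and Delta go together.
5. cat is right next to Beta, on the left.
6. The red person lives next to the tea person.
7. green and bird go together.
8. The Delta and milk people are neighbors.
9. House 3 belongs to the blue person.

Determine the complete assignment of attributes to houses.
Solution:

House | Color | Drink | Pet | Team
----------------------------------
  1   | white | coffee | cat | Delta
  2   | red | milk | dog | Beta
  3   | blue | tea | fish | Alpha
  4   | green | juice | bird | Gamma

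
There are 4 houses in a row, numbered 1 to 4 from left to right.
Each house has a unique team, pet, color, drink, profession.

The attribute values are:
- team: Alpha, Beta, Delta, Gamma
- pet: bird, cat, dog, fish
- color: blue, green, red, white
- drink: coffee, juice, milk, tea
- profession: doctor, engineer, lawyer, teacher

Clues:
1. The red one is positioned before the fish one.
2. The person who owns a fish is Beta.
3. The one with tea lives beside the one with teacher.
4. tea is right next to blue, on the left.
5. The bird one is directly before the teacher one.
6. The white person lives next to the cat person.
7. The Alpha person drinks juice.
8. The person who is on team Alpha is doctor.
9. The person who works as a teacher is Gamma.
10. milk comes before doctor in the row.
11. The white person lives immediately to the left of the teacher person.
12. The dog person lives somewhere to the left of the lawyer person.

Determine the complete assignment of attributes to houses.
Solution:

House | Team | Pet | Color | Drink | Profession
-----------------------------------------------
  1   | Delta | bird | white | tea | engineer
  2   | Gamma | cat | blue | milk | teacher
  3   | Alpha | dog | red | juice | doctor
  4   | Beta | fish | green | coffee | lawyer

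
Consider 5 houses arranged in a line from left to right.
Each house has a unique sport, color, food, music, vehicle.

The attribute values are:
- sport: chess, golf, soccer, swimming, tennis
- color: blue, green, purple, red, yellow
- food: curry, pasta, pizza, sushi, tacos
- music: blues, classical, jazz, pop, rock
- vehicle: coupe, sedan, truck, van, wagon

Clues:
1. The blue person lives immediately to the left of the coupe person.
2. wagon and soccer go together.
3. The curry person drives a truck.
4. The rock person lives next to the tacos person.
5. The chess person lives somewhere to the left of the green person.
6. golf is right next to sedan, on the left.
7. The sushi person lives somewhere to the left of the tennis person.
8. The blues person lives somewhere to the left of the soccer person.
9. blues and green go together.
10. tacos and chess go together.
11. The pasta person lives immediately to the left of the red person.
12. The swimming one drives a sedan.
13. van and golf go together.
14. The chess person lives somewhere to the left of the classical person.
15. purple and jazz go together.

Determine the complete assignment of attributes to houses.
Solution:

House | Sport | Color | Food | Music | Vehicle
----------------------------------------------
  1   | golf | purple | sushi | jazz | van
  2   | swimming | blue | pasta | rock | sedan
  3   | chess | red | tacos | pop | coupe
  4   | tennis | green | curry | blues | truck
  5   | soccer | yellow | pizza | classical | wagon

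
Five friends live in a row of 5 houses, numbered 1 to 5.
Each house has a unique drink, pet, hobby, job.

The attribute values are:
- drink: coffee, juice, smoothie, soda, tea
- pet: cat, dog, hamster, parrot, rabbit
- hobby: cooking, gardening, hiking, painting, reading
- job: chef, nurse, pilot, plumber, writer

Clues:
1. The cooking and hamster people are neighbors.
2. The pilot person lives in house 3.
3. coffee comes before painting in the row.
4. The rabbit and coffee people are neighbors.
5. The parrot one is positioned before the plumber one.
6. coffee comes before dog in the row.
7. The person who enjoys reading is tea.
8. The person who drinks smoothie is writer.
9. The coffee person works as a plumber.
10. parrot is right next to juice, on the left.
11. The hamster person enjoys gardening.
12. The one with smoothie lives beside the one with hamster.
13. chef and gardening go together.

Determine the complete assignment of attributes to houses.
Solution:

House | Drink | Pet | Hobby | Job
---------------------------------
  1   | smoothie | parrot | cooking | writer
  2   | juice | hamster | gardening | chef
  3   | tea | rabbit | reading | pilot
  4   | coffee | cat | hiking | plumber
  5   | soda | dog | painting | nurse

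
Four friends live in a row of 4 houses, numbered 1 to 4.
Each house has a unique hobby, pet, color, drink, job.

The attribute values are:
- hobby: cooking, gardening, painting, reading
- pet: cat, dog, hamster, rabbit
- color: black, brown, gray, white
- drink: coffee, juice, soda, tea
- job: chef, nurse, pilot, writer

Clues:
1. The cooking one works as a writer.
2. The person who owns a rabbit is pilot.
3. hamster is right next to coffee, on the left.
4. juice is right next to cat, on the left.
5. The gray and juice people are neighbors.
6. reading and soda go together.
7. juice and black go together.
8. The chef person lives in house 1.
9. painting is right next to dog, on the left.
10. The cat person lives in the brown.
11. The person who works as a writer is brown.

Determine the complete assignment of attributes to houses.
Solution:

House | Hobby | Pet | Color | Drink | Job
-----------------------------------------
  1   | reading | hamster | white | soda | chef
  2   | painting | rabbit | gray | coffee | pilot
  3   | gardening | dog | black | juice | nurse
  4   | cooking | cat | brown | tea | writer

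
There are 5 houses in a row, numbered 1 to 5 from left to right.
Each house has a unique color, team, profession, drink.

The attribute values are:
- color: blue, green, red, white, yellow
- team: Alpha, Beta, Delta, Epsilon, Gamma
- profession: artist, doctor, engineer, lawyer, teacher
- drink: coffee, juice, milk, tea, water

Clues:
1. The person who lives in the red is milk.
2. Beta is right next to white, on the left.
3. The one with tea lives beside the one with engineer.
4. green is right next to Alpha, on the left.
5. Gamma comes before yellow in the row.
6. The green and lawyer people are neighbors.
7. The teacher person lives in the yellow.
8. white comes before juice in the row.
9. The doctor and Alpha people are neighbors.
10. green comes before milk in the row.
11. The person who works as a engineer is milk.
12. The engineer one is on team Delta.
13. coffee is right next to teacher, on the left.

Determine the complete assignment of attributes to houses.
Solution:

House | Color | Team | Profession | Drink
-----------------------------------------
  1   | green | Beta | doctor | water
  2   | white | Alpha | lawyer | tea
  3   | red | Delta | engineer | milk
  4   | blue | Gamma | artist | coffee
  5   | yellow | Epsilon | teacher | juice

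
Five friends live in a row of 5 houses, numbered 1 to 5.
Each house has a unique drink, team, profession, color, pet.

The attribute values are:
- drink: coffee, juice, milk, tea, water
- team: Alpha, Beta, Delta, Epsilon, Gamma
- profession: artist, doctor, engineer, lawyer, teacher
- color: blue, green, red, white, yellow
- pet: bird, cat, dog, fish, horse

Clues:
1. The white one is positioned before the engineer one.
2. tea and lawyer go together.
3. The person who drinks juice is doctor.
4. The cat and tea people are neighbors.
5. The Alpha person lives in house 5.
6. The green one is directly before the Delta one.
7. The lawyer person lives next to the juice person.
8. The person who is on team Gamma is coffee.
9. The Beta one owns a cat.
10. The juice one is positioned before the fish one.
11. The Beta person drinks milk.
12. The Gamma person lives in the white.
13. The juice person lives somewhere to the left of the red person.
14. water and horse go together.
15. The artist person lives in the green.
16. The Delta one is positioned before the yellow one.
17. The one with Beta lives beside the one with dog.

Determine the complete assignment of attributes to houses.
Solution:

House | Drink | Team | Profession | Color | Pet
-----------------------------------------------
  1   | milk | Beta | artist | green | cat
  2   | tea | Delta | lawyer | blue | dog
  3   | juice | Epsilon | doctor | yellow | bird
  4   | coffee | Gamma | teacher | white | fish
  5   | water | Alpha | engineer | red | horse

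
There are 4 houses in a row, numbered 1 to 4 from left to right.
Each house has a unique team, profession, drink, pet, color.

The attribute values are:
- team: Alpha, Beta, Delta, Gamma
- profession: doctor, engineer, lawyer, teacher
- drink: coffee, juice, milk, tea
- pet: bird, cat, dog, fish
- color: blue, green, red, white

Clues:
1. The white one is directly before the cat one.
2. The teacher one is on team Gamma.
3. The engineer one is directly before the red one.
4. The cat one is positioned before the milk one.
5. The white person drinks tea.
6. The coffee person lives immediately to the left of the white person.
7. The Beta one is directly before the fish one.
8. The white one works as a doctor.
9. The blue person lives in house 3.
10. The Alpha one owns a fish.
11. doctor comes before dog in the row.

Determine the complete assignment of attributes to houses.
Solution:

House | Team | Profession | Drink | Pet | Color
-----------------------------------------------
  1   | Beta | lawyer | coffee | bird | green
  2   | Alpha | doctor | tea | fish | white
  3   | Delta | engineer | juice | cat | blue
  4   | Gamma | teacher | milk | dog | red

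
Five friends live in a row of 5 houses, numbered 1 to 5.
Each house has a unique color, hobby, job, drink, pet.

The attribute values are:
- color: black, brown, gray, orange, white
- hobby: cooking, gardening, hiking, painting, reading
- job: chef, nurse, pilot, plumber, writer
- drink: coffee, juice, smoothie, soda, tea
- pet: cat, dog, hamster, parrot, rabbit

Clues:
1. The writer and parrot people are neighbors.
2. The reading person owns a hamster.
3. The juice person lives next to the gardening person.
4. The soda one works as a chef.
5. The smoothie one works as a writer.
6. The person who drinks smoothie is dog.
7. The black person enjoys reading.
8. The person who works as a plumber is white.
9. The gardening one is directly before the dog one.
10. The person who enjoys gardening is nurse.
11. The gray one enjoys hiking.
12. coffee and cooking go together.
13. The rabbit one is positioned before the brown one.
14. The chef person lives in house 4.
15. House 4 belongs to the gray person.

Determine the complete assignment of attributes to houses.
Solution:

House | Color | Hobby | Job | Drink | Pet
-----------------------------------------
  1   | black | reading | pilot | juice | hamster
  2   | orange | gardening | nurse | tea | rabbit
  3   | brown | painting | writer | smoothie | dog
  4   | gray | hiking | chef | soda | parrot
  5   | white | cooking | plumber | coffee | cat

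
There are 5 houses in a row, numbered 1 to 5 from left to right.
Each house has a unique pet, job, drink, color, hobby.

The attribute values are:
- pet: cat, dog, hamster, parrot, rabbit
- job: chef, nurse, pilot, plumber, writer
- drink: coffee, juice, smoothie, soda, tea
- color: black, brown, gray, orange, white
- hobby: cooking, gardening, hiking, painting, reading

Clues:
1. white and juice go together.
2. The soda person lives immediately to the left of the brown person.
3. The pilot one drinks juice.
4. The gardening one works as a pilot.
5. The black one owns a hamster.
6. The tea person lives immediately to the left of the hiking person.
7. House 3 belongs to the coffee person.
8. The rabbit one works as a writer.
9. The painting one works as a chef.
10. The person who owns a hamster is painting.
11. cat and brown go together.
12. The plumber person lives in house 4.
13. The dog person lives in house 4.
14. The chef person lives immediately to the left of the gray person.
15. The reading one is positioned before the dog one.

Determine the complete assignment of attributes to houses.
Solution:

House | Pet | Job | Drink | Color | Hobby
-----------------------------------------
  1   | hamster | chef | tea | black | painting
  2   | rabbit | writer | soda | gray | hiking
  3   | cat | nurse | coffee | brown | reading
  4   | dog | plumber | smoothie | orange | cooking
  5   | parrot | pilot | juice | white | gardening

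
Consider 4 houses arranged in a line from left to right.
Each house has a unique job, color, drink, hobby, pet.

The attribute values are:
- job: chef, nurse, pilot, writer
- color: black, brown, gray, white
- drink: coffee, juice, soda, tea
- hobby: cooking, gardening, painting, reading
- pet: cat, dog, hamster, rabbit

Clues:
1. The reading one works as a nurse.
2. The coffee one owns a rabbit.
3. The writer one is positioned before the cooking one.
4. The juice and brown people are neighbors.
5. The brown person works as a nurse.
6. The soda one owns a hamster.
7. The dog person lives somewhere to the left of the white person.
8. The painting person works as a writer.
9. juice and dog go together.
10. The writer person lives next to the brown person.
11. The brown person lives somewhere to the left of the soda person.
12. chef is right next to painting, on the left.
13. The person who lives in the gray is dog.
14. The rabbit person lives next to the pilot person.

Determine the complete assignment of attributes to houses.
Solution:

House | Job | Color | Drink | Hobby | Pet
-----------------------------------------
  1   | chef | black | tea | gardening | cat
  2   | writer | gray | juice | painting | dog
  3   | nurse | brown | coffee | reading | rabbit
  4   | pilot | white | soda | cooking | hamster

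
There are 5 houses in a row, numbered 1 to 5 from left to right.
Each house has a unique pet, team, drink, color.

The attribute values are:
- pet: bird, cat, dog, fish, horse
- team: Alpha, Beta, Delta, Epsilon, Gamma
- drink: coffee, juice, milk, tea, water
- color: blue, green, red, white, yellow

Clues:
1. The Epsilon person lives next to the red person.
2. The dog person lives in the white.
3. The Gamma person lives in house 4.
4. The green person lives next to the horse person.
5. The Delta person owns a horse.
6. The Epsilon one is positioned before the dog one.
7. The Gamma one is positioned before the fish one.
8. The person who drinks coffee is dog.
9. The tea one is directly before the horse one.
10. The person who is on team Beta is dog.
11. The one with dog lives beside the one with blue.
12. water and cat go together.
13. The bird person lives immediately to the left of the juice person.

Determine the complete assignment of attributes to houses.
Solution:

House | Pet | Team | Drink | Color
----------------------------------
  1   | bird | Epsilon | tea | green
  2   | horse | Delta | juice | red
  3   | dog | Beta | coffee | white
  4   | cat | Gamma | water | blue
  5   | fish | Alpha | milk | yellow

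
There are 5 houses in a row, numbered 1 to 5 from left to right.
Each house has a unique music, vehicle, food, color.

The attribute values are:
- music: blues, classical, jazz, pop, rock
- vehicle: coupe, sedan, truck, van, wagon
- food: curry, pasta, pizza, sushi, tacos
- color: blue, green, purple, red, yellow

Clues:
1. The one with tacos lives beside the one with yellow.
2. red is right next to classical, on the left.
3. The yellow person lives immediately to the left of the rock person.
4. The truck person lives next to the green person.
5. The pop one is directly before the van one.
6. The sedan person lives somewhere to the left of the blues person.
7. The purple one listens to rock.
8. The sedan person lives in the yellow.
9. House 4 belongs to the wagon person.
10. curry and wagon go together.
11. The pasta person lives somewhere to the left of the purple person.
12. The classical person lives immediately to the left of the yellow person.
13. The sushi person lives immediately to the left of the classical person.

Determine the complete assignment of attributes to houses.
Solution:

House | Music | Vehicle | Food | Color
--------------------------------------
  1   | pop | truck | sushi | red
  2   | classical | van | tacos | green
  3   | jazz | sedan | pasta | yellow
  4   | rock | wagon | curry | purple
  5   | blues | coupe | pizza | blue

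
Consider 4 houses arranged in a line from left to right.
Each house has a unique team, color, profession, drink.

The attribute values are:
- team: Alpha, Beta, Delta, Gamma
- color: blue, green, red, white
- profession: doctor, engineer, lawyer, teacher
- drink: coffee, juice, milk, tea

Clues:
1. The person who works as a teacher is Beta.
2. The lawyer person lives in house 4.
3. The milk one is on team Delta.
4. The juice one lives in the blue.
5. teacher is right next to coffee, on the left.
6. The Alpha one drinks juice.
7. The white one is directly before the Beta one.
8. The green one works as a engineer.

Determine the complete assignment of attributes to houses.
Solution:

House | Team | Color | Profession | Drink
-----------------------------------------
  1   | Delta | white | doctor | milk
  2   | Beta | red | teacher | tea
  3   | Gamma | green | engineer | coffee
  4   | Alpha | blue | lawyer | juice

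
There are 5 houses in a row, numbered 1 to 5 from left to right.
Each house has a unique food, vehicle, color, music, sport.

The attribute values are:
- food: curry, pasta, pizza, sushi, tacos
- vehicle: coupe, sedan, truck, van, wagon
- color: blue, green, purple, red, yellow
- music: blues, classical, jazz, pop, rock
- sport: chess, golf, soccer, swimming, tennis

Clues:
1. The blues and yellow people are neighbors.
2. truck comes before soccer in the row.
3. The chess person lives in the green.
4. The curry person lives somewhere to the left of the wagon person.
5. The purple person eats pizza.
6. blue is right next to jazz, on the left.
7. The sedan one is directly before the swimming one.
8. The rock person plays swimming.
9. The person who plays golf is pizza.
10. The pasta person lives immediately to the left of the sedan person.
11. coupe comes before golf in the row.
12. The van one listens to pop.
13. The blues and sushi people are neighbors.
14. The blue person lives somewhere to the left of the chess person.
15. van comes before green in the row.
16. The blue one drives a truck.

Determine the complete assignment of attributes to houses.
Solution:

House | Food | Vehicle | Color | Music | Sport
----------------------------------------------
  1   | pasta | truck | blue | blues | tennis
  2   | sushi | sedan | yellow | jazz | soccer
  3   | curry | coupe | red | rock | swimming
  4   | pizza | van | purple | pop | golf
  5   | tacos | wagon | green | classical | chess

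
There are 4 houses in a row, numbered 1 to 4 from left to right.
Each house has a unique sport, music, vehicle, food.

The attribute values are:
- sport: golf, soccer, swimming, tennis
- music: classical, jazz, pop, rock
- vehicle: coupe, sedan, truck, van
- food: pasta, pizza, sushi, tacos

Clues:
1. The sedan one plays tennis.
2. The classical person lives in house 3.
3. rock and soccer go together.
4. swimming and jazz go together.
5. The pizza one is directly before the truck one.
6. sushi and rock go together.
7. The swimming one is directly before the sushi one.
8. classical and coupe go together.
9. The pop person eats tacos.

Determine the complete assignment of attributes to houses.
Solution:

House | Sport | Music | Vehicle | Food
--------------------------------------
  1   | swimming | jazz | van | pizza
  2   | soccer | rock | truck | sushi
  3   | golf | classical | coupe | pasta
  4   | tennis | pop | sedan | tacos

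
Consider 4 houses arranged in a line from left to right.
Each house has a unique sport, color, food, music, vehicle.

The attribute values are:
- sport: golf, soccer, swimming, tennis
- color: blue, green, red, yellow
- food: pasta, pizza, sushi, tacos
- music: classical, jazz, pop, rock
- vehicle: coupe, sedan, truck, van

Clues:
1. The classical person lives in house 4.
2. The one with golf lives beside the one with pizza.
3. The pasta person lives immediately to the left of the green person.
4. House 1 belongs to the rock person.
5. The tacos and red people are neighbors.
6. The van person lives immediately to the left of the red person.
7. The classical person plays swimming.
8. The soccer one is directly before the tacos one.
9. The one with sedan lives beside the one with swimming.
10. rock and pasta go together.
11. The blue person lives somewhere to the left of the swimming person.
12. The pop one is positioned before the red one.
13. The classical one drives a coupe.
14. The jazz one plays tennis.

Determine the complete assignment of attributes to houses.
Solution:

House | Sport | Color | Food | Music | Vehicle
----------------------------------------------
  1   | soccer | blue | pasta | rock | truck
  2   | golf | green | tacos | pop | van
  3   | tennis | red | pizza | jazz | sedan
  4   | swimming | yellow | sushi | classical | coupe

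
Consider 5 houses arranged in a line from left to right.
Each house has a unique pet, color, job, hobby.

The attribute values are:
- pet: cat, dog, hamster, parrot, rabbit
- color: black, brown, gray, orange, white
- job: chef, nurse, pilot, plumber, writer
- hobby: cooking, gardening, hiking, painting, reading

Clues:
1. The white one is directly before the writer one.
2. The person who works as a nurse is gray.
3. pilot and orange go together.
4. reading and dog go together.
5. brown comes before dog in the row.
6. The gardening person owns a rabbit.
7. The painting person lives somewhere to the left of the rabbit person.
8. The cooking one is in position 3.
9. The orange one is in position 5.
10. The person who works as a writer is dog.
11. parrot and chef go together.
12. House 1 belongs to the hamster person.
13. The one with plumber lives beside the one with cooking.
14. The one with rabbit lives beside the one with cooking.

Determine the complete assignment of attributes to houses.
Solution:

House | Pet | Color | Job | Hobby
---------------------------------
  1   | hamster | gray | nurse | painting
  2   | rabbit | brown | plumber | gardening
  3   | parrot | white | chef | cooking
  4   | dog | black | writer | reading
  5   | cat | orange | pilot | hiking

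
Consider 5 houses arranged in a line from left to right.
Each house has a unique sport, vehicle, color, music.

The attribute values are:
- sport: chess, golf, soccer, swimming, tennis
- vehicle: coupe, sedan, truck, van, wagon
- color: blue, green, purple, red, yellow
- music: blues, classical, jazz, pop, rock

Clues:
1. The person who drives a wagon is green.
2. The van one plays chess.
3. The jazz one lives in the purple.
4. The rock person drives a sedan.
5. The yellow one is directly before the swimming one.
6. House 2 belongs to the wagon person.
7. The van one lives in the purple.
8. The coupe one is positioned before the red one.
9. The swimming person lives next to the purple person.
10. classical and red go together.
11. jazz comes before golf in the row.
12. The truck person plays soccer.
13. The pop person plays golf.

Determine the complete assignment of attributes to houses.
Solution:

House | Sport | Vehicle | Color | Music
---------------------------------------
  1   | tennis | sedan | yellow | rock
  2   | swimming | wagon | green | blues
  3   | chess | van | purple | jazz
  4   | golf | coupe | blue | pop
  5   | soccer | truck | red | classical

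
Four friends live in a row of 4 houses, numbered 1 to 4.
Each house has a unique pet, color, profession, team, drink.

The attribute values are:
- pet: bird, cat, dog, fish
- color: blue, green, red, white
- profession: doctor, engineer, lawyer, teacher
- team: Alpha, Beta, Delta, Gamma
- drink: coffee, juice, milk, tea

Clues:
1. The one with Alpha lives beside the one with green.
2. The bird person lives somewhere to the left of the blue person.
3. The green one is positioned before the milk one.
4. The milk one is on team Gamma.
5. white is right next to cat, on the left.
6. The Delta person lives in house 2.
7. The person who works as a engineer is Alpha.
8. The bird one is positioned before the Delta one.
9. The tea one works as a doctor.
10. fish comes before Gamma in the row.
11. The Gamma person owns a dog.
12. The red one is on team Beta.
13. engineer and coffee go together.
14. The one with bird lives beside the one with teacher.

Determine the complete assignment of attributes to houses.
Solution:

House | Pet | Color | Profession | Team | Drink
-----------------------------------------------
  1   | bird | white | engineer | Alpha | coffee
  2   | cat | green | teacher | Delta | juice
  3   | fish | red | doctor | Beta | tea
  4   | dog | blue | lawyer | Gamma | milk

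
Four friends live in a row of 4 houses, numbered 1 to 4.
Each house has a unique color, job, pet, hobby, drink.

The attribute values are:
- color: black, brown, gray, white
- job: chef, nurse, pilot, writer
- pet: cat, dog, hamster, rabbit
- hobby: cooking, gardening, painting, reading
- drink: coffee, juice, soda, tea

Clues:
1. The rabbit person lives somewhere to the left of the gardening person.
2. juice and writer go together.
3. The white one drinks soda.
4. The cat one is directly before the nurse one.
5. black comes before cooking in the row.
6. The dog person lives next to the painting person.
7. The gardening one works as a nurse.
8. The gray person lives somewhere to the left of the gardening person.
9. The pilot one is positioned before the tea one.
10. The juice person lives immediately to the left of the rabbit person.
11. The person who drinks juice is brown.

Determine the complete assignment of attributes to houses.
Solution:

House | Color | Job | Pet | Hobby | Drink
-----------------------------------------
  1   | brown | writer | dog | reading | juice
  2   | black | pilot | rabbit | painting | coffee
  3   | gray | chef | cat | cooking | tea
  4   | white | nurse | hamster | gardening | soda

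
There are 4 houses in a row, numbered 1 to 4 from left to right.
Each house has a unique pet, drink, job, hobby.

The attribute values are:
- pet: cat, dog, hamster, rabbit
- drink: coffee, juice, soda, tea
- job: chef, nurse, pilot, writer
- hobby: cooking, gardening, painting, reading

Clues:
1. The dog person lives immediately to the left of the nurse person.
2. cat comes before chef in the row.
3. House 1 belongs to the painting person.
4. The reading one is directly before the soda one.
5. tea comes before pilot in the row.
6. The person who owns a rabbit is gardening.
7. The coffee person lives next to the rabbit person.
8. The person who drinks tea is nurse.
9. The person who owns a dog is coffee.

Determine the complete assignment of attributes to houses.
Solution:

House | Pet | Drink | Job | Hobby
---------------------------------
  1   | dog | coffee | writer | painting
  2   | rabbit | tea | nurse | gardening
  3   | cat | juice | pilot | reading
  4   | hamster | soda | chef | cooking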